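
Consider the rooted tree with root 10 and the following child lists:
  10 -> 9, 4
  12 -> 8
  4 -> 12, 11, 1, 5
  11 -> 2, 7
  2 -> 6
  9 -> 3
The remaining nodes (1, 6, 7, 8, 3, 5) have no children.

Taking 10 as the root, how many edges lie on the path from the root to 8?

10–4–12–8 — 3 edges.

3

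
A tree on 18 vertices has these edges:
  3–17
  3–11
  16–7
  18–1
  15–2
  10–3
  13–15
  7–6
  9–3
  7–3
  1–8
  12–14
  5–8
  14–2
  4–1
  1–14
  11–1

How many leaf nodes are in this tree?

10

The leaves are 4, 5, 6, 9, 10, 12, 13, 16, 17, 18.
That is 10 leaves.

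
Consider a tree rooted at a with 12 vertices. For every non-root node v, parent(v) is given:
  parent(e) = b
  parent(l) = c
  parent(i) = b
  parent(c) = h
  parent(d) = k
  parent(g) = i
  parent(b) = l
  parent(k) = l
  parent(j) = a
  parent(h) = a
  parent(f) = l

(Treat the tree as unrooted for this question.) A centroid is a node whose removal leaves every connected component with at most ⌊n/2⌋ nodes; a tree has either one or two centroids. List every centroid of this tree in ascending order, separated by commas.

l

Delete l: the remaining components have sizes 4, 4, 2, 1. Max 4 ≤ 6, so l is a centroid.
Every other node leaves some component of size > 6, so the centroid is unique.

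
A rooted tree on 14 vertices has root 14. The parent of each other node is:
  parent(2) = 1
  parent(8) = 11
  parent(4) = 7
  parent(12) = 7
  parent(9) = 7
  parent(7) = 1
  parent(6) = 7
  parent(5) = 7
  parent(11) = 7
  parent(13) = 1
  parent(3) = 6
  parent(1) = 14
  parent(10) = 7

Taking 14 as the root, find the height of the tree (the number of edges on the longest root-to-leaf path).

8 sits deepest: 14-1-7-11-8 — 4 edges from the root.

4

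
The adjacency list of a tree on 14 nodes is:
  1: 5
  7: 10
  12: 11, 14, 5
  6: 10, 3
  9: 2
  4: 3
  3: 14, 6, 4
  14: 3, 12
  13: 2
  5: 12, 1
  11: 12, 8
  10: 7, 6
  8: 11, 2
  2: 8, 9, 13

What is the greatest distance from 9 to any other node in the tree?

9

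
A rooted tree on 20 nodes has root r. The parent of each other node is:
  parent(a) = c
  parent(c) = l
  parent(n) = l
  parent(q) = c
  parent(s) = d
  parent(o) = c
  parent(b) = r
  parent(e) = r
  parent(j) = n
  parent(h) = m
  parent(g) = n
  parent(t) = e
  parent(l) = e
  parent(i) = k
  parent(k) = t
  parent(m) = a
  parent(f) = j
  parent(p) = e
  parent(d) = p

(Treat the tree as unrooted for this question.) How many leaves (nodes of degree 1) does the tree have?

8

Exactly 8 nodes have a single neighbour: b, f, g, h, i, o, q, s.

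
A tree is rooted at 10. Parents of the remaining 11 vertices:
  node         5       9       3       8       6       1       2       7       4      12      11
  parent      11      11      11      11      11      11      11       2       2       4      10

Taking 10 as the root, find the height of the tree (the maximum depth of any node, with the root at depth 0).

4

A deepest node is 12, reached by 10 – 11 – 2 – 4 – 12.
That path has 4 edges, so the height is 4.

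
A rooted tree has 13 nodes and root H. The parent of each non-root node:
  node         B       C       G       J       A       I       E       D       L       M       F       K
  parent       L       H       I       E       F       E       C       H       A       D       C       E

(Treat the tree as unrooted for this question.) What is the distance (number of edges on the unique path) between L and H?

The path is L–A–F–C–H, which has 4 edges.

4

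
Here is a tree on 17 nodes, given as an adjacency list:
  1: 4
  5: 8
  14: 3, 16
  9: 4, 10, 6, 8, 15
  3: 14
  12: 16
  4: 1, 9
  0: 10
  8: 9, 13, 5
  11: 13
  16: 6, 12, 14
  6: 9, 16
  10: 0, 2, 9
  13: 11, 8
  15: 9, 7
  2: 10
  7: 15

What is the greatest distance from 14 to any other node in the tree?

6

The node farthest from 14 is 11, via 14-16-6-9-8-13-11 — 6 edges.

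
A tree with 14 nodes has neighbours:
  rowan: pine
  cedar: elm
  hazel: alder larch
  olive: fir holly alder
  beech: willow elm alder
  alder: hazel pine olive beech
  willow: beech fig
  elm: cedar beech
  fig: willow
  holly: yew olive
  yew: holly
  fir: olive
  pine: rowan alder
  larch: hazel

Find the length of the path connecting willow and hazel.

Walking from willow: willow–beech–alder–hazel. Length 3.

3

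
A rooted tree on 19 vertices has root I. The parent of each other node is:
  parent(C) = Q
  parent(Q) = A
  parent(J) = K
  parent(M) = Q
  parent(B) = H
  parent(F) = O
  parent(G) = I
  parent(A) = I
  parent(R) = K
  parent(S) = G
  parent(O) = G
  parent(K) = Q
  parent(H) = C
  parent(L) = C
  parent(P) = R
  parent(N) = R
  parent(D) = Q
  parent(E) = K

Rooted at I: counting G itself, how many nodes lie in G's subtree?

4

The subtree rooted at G contains: G, O, S, F — 4 nodes.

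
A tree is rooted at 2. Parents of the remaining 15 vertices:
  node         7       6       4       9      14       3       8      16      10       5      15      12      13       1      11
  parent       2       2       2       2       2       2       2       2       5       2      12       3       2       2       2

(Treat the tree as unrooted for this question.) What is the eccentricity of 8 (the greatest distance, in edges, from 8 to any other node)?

4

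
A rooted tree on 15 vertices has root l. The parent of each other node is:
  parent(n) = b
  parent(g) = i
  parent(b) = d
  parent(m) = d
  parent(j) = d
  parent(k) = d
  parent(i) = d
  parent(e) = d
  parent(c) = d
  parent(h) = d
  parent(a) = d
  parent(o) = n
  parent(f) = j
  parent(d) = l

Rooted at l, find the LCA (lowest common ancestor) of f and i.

d

Path f→root: f j d l; path i→root: i d l.
First common node: d.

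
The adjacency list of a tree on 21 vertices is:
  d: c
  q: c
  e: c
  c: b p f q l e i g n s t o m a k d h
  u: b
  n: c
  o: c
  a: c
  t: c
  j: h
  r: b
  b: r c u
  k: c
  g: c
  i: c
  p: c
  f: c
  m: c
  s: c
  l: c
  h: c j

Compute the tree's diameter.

4

A longest path is j – h – c – b – r, with 4 edges.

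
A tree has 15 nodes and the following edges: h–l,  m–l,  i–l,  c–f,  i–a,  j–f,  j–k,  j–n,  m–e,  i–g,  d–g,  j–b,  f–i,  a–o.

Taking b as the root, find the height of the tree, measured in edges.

A deepest node is e, reached by b – j – f – i – l – m – e.
That path has 6 edges, so the height is 6.

6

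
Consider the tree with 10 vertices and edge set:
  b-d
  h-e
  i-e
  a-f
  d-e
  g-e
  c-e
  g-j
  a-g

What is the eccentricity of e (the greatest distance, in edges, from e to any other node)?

The node farthest from e is f, via e – g – a – f — 3 edges.

3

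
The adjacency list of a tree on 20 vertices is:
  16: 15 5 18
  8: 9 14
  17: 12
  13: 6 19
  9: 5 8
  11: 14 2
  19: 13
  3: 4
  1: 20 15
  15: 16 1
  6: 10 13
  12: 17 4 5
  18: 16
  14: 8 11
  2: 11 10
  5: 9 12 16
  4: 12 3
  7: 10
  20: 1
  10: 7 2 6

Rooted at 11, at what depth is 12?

5

11 – 14 – 8 – 9 – 5 – 12 — 5 edges.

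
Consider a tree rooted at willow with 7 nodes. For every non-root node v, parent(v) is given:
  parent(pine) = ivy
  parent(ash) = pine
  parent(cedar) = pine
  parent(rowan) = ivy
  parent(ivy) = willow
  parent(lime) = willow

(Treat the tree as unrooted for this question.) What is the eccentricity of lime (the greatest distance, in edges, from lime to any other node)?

The node farthest from lime is ash (cedar also at distance 4), via lime–willow–ivy–pine–ash — 4 edges.

4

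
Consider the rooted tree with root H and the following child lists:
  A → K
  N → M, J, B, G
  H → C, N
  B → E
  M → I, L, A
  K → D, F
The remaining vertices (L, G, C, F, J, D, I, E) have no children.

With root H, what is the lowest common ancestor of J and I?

J's ancestor chain is J, N, H and I's is I, M, N, H; they first meet at N.

N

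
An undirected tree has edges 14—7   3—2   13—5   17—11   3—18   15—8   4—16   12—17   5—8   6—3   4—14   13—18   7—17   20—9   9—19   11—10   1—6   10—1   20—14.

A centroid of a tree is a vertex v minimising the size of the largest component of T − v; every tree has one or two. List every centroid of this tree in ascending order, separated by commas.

Delete 10: the remaining components have sizes 10, 9. Max 10 ≤ 10, so 10 is a centroid.
11 is adjacent to 10 and is also a centroid (the largest component after removing it is likewise 10).

10, 11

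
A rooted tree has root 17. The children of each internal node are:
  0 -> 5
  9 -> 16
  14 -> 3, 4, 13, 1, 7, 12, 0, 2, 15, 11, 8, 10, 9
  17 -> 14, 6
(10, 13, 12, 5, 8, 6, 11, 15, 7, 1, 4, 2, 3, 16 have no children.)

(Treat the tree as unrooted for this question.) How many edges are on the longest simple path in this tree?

4

Starting from 16, a farthest node is 5 at distance 4.
One longest path: 16 - 9 - 14 - 0 - 5.
So the diameter is 4.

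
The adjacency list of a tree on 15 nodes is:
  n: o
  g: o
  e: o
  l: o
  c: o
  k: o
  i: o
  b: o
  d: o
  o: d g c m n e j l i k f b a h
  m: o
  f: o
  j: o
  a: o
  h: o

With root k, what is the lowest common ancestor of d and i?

d's ancestor chain is d, o, k and i's is i, o, k; they first meet at o.

o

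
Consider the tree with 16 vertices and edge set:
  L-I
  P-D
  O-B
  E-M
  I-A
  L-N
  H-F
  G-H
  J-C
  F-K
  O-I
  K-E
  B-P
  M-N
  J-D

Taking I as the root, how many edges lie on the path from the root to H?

7

Climbing from H to the root: H–F–K–E–M–N–L–I. That's 7 steps.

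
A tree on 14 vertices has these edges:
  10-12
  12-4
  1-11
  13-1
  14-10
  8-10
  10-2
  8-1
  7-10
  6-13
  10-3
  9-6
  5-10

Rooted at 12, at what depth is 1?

3

12–10–8–1 — 3 edges.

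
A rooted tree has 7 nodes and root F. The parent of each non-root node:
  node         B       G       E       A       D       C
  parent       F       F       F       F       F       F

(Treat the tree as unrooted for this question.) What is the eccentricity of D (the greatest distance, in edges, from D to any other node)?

2

The node farthest from D is A (G, C, E, B also at distance 2), via D–F–A — 2 edges.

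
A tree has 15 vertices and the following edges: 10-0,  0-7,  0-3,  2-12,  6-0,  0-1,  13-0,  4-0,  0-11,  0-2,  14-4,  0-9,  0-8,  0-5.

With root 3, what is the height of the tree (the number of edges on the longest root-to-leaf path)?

A deepest node is 14, reached by 3-0-4-14.
That path has 3 edges, so the height is 3.

3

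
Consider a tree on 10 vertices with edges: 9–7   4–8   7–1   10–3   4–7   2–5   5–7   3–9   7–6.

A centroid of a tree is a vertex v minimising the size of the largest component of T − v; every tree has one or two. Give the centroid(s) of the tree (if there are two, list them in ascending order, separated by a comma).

7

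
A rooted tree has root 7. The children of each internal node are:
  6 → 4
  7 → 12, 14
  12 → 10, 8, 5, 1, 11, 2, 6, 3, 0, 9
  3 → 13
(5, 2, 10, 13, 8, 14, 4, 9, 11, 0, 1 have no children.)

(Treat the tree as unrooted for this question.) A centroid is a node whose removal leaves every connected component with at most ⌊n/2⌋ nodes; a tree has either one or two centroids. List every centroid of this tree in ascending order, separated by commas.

12

Delete 12: the remaining components have sizes 2, 2, 2, 1, 1, 1, 1, 1, 1, 1, 1. Max 2 ≤ 7, so 12 is a centroid.
Every other node leaves some component of size > 7, so the centroid is unique.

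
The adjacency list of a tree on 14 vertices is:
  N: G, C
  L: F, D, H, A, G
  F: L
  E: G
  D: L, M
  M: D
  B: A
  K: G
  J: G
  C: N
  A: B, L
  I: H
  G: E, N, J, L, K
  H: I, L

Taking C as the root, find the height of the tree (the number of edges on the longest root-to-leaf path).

I sits deepest: C-N-G-L-H-I — 5 edges from the root.

5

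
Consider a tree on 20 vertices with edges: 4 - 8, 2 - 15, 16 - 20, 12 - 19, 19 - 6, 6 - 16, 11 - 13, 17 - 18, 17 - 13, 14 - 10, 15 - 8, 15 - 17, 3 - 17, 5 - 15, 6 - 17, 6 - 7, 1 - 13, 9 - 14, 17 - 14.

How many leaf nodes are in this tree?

12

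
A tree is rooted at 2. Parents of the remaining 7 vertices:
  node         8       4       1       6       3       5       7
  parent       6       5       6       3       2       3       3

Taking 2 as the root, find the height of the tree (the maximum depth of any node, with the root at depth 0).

A deepest node is 4, reached by 2-3-5-4.
That path has 3 edges, so the height is 3.

3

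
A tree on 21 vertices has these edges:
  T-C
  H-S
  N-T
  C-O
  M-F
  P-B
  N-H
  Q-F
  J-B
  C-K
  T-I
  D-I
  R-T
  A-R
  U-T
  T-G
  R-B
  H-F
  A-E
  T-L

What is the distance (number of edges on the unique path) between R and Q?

The path is R - T - N - H - F - Q, which has 5 edges.

5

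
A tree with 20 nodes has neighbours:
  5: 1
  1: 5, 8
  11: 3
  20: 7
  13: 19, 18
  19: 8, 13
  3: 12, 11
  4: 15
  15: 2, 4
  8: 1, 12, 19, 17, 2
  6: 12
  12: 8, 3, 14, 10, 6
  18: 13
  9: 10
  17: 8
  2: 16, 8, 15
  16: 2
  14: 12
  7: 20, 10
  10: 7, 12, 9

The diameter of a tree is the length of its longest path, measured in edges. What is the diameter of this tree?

7

A longest path is 4 – 15 – 2 – 8 – 12 – 10 – 7 – 20, with 7 edges.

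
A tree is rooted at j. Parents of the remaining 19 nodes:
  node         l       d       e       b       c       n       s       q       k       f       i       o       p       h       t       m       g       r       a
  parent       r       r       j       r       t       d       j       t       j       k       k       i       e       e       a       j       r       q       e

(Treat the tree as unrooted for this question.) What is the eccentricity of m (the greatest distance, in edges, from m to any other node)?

A farthest node from m is n.
The path m-j-e-a-t-q-r-d-n has 8 edges.

8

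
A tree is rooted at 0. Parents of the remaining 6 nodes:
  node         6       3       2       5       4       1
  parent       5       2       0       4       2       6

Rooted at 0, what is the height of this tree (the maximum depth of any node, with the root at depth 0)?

A deepest node is 1, reached by 0 → 2 → 4 → 5 → 6 → 1.
That path has 5 edges, so the height is 5.

5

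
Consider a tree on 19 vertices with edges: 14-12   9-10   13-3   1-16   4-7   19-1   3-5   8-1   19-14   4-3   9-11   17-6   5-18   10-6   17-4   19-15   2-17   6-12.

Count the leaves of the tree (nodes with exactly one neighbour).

Degree-1 nodes: 2, 7, 8, 11, 13, 15, 16, 18 — 8 of them.

8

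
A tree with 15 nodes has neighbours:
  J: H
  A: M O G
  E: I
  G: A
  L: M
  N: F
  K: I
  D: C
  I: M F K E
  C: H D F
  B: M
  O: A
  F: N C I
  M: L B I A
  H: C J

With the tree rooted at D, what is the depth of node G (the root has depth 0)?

6

Climbing from G to the root: G – A – M – I – F – C – D. That's 6 steps.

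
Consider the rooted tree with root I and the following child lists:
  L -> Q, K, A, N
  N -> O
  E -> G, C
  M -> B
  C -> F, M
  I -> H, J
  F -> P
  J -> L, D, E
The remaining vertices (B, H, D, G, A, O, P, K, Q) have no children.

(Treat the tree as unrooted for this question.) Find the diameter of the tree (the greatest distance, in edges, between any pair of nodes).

A longest path is B – M – C – E – J – L – N – O, with 7 edges.

7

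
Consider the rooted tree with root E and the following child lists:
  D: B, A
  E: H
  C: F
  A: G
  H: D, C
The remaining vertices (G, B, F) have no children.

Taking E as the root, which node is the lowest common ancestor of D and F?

Path D→root: D H E; path F→root: F C H E.
First common node: H.

H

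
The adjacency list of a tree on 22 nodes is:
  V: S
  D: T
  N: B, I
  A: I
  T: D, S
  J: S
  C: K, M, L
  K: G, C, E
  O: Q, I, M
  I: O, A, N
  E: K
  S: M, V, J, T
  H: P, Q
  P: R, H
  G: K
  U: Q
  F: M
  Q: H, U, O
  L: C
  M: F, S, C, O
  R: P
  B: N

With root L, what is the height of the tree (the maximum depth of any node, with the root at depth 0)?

7

R sits deepest: L–C–M–O–Q–H–P–R — 7 edges from the root.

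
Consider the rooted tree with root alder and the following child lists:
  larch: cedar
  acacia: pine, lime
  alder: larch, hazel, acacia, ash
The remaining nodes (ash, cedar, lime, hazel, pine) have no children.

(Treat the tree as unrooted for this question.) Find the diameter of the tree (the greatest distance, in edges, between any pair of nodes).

4

Starting from cedar, a farthest node is lime at distance 4.
One longest path: cedar – larch – alder – acacia – lime.
So the diameter is 4.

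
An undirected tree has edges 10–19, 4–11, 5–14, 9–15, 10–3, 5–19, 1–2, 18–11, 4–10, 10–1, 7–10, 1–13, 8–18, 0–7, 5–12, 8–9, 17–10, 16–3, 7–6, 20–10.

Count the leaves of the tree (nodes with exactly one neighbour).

10

The leaves are 0, 2, 6, 12, 13, 14, 15, 16, 17, 20.
That is 10 leaves.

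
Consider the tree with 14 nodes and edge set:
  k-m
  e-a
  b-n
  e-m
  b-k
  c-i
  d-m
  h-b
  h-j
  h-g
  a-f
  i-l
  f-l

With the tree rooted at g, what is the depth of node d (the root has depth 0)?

5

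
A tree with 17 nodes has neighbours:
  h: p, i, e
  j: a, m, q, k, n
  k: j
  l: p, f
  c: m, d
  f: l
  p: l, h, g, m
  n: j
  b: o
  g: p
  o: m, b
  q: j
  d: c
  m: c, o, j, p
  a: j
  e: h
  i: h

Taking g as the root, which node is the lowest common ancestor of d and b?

d's ancestor chain is d, c, m, p, g and b's is b, o, m, p, g; they first meet at m.

m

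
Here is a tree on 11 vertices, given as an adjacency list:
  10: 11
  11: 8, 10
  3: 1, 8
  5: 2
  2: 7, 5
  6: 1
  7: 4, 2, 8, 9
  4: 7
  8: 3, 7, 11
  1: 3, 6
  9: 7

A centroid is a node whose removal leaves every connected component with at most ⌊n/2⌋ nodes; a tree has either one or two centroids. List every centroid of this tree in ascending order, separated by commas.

Delete 8: the remaining components have sizes 5, 3, 2. Max 5 ≤ 5, so 8 is a centroid.
No neighbour of 8 does as well, so 8 is the unique centroid.

8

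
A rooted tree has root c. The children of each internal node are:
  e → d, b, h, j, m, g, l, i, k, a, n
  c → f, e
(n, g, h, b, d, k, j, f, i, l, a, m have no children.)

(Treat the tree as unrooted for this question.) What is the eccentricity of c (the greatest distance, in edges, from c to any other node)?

2

A farthest node from c is i (h, n, k, l, j, b, m, g, d, a also at distance 2).
The path c-e-i has 2 edges.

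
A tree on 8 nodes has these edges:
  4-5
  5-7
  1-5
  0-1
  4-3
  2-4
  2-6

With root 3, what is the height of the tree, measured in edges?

The longest root-to-leaf path is 3 → 4 → 5 → 1 → 0 (4 edges).

4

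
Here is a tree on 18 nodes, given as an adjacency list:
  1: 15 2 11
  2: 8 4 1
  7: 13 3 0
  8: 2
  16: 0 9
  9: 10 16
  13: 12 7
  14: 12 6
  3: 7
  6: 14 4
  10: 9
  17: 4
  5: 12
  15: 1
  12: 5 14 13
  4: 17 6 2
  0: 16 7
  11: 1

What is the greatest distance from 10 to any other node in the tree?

12

A farthest node from 10 is 15 (11 also at distance 12).
The path 10-9-16-0-7-13-12-14-6-4-2-1-15 has 12 edges.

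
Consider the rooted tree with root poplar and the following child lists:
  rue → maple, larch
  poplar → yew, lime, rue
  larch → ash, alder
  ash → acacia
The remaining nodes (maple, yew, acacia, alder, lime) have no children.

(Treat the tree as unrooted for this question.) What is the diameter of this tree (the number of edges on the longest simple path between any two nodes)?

5

BFS from yew reaches acacia last, at distance 5; BFS from acacia confirms no node is farther.
Path: yew – poplar – rue – larch – ash – acacia.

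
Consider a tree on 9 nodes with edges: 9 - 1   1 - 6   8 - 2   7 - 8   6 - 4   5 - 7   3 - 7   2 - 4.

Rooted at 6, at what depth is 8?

3

Climbing from 8 to the root: 8 → 2 → 4 → 6. That's 3 steps.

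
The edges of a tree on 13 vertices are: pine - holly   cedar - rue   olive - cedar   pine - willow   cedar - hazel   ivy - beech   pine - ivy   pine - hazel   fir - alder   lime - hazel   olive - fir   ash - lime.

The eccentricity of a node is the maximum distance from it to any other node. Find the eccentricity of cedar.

4

Distances from cedar peak at 4, attained at beech.
cedar–hazel–pine–ivy–beech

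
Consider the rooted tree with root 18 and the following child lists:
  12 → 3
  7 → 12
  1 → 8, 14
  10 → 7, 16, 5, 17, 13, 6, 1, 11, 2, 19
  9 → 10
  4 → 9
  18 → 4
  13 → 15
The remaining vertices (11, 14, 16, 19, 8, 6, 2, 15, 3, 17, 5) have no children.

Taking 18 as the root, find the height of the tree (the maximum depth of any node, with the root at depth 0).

The longest root-to-leaf path is 18–4–9–10–7–12–3 (6 edges).

6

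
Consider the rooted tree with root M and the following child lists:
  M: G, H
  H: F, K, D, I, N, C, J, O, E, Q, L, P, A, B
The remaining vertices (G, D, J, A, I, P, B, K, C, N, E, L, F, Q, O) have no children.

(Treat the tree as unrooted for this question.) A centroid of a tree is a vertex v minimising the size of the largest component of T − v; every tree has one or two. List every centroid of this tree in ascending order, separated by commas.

H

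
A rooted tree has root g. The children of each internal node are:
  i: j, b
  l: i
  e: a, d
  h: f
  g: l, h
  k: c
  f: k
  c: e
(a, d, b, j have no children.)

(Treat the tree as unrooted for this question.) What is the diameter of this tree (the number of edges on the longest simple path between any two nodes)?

9

Starting from j, a farthest node is a at distance 9.
One longest path: j–i–l–g–h–f–k–c–e–a.
So the diameter is 9.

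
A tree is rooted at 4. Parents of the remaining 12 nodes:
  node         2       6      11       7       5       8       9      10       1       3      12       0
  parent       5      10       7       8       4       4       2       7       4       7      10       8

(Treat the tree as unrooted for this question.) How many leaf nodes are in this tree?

7

Degree-1 nodes: 0, 1, 3, 6, 9, 11, 12 — 7 of them.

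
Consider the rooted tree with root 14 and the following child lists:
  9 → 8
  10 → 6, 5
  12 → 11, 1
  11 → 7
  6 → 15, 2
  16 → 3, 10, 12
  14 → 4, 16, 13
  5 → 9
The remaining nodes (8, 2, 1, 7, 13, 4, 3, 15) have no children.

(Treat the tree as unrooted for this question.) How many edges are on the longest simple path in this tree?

7

Starting from 7, a farthest node is 8 at distance 7.
One longest path: 7 – 11 – 12 – 16 – 10 – 5 – 9 – 8.
So the diameter is 7.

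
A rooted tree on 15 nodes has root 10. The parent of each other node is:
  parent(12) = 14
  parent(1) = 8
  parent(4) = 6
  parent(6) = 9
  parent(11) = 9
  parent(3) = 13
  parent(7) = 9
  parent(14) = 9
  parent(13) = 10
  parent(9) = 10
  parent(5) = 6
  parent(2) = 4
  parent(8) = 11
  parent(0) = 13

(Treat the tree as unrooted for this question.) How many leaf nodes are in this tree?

7

Degree-1 nodes: 0, 1, 2, 3, 5, 7, 12 — 7 of them.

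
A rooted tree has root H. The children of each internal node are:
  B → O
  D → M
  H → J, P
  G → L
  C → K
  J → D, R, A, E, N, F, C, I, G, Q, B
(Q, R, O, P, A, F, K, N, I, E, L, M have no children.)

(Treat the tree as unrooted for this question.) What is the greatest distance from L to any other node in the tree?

4

Distances from L peak at 4, attained at P (O, K, M also at distance 4).
L – G – J – H – P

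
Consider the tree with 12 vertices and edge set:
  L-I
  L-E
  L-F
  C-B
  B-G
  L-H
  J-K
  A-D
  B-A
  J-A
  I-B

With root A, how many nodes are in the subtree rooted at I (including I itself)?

Descendants of I (including itself): I, L, E, H, F. That's 5.

5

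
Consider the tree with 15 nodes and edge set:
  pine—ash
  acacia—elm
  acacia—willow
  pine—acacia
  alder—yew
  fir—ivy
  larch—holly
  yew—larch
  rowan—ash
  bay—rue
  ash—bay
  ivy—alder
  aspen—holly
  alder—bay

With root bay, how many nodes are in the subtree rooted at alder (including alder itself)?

7

The subtree rooted at alder contains: alder, yew, ivy, larch, fir, holly, aspen — 7 nodes.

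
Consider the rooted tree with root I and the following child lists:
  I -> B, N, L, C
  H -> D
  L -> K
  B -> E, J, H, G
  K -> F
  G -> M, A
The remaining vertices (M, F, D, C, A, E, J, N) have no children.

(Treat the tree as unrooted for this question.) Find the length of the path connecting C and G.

3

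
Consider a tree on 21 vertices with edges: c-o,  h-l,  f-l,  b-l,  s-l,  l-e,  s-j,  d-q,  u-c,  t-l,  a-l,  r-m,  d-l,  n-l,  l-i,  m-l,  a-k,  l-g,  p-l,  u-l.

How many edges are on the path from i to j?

The path is i – l – s – j, which has 3 edges.

3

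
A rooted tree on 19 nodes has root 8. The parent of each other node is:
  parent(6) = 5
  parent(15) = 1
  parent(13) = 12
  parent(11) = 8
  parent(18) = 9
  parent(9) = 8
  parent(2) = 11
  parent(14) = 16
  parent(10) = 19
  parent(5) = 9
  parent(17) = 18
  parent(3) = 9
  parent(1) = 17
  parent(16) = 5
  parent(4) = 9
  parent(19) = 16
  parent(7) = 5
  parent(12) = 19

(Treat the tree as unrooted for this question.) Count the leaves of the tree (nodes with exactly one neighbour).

9

Exactly 9 nodes have a single neighbour: 2, 3, 4, 6, 7, 10, 13, 14, 15.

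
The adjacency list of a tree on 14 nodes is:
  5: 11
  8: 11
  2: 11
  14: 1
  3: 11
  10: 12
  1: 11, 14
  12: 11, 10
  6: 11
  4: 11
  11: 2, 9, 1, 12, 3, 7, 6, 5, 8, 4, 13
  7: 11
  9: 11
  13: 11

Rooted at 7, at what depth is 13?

2

Climbing from 13 to the root: 13 → 11 → 7. That's 2 steps.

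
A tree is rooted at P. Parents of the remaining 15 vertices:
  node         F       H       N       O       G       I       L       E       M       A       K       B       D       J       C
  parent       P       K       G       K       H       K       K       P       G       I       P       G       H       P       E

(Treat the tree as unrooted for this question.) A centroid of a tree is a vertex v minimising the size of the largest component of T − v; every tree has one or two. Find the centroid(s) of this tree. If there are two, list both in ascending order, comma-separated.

K

Delete K: the remaining components have sizes 6, 5, 2, 1, 1. Max 6 ≤ 8, so K is a centroid.
Every other node leaves some component of size > 8, so the centroid is unique.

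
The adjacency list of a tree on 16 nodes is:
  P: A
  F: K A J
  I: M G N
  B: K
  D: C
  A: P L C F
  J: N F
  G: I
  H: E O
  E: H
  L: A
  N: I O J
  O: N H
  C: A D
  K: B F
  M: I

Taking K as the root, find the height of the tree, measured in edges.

E sits deepest: K – F – J – N – O – H – E — 6 edges from the root.

6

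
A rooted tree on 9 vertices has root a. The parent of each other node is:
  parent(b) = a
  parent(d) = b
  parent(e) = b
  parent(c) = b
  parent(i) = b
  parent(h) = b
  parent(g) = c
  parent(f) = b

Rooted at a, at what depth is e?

Path from a to e: a–b–e, which has 2 edges.

2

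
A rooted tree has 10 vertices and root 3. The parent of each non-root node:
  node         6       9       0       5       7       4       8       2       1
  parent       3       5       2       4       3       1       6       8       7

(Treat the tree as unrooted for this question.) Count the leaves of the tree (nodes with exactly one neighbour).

2

Exactly 2 nodes have a single neighbour: 0, 9.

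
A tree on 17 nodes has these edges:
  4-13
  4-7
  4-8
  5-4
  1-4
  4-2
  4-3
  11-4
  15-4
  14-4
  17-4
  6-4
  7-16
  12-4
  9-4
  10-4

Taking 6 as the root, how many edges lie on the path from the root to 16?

Climbing from 16 to the root: 16–7–4–6. That's 3 steps.

3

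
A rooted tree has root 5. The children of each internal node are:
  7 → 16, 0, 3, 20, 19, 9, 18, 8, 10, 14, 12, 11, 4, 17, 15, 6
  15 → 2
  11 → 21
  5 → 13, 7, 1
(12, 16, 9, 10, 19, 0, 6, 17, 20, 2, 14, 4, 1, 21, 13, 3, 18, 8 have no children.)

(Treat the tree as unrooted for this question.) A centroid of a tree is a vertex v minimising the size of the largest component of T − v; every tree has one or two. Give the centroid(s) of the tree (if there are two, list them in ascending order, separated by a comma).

7

If 7 is removed the pieces have sizes 3, 2, 2, 1, 1, 1, 1, 1, 1, 1, 1, 1, 1, 1, 1, 1, 1, all ≤ ⌊22/2⌋ = 11.
Every other node leaves some component of size > 11, so the centroid is unique.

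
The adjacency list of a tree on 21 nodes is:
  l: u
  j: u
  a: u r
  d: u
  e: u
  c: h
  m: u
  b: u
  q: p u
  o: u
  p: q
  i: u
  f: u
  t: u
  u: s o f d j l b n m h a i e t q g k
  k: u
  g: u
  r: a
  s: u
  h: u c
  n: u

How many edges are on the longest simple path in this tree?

4

Starting from c, a farthest node is r at distance 4.
One longest path: c – h – u – a – r.
So the diameter is 4.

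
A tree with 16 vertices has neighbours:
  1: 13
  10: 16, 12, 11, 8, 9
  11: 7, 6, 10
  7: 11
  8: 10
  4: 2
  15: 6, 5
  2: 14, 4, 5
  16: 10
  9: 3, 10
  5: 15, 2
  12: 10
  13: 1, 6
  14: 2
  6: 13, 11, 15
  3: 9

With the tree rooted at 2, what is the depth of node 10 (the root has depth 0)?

2 → 5 → 15 → 6 → 11 → 10 — 5 edges.

5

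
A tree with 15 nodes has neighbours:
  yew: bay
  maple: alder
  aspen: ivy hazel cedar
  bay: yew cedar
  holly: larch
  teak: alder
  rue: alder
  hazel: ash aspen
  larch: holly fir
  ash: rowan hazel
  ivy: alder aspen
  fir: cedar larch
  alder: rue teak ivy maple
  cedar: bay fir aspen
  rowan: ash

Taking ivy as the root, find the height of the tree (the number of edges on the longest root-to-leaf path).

5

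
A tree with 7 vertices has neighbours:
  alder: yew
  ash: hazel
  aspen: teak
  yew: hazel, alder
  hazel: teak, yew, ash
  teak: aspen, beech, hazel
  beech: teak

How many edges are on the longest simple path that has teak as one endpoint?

3

A farthest node from teak is alder.
The path teak – hazel – yew – alder has 3 edges.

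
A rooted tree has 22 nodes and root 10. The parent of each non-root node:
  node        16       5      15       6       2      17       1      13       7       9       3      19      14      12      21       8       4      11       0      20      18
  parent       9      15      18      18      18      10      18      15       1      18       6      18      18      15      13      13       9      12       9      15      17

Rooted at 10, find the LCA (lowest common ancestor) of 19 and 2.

18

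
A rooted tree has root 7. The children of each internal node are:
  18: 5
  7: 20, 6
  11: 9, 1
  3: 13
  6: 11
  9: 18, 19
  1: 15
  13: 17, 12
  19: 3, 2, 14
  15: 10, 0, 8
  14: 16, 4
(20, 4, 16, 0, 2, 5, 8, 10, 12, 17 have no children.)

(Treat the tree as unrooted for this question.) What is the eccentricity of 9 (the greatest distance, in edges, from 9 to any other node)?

4

Distances from 9 peak at 4, attained at 12 (0, 10, 8, 17, 20 also at distance 4).
9 – 19 – 3 – 13 – 12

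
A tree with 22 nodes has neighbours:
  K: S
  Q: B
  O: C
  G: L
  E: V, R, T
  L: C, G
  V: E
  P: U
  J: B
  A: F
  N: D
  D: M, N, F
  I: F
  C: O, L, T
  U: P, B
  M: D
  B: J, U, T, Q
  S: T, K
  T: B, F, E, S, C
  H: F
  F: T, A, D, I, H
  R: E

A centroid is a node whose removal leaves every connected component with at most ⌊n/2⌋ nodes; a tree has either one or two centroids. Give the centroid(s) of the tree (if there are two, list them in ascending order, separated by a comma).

Removing T splits the tree into components of sizes 7, 5, 4, 3, 2; the largest is 7 ≤ ⌊22/2⌋ = 11.
No neighbour of T does as well, so T is the unique centroid.

T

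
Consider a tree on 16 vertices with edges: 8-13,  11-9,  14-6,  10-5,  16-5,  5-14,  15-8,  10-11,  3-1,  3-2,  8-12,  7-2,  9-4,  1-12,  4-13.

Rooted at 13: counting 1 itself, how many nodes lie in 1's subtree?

Descendants of 1 (including itself): 1, 3, 2, 7. That's 4.

4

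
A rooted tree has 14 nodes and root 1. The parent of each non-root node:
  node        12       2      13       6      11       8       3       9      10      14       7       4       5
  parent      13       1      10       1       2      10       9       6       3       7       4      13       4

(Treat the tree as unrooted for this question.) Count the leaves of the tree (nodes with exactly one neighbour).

Degree-1 nodes: 5, 8, 11, 12, 14 — 5 of them.

5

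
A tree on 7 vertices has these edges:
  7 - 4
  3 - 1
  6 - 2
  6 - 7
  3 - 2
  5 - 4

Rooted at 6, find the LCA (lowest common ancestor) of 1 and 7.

1's ancestor chain is 1, 3, 2, 6 and 7's is 7, 6; they first meet at 6.

6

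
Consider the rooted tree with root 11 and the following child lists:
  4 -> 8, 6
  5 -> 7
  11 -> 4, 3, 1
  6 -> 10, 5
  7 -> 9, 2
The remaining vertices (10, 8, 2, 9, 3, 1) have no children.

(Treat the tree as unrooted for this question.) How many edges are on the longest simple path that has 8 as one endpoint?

5

A farthest node from 8 is 9 (2 also at distance 5).
The path 8–4–6–5–7–9 has 5 edges.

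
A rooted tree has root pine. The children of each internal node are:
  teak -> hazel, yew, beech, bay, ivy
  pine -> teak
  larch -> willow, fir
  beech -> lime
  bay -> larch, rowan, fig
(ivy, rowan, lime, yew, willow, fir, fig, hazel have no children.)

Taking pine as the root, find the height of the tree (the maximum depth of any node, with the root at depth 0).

A deepest node is fir, reached by pine-teak-bay-larch-fir.
That path has 4 edges, so the height is 4.

4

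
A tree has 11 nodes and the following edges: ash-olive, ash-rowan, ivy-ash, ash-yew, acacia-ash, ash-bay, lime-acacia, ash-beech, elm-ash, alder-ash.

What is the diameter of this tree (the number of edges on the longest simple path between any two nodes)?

3

A longest path is lime-acacia-ash-olive, with 3 edges.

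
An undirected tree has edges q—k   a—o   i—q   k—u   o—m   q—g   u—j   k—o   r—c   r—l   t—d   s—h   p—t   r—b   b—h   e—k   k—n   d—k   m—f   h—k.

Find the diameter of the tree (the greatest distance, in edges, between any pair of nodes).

Starting from c, a farthest node is f at distance 7.
One longest path: c – r – b – h – k – o – m – f.
So the diameter is 7.

7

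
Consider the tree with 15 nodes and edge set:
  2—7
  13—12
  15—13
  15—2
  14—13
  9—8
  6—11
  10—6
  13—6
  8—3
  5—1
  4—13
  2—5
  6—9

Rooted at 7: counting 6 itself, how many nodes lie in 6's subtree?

Descendants of 6 (including itself): 6, 9, 10, 11, 8, 3. That's 6.

6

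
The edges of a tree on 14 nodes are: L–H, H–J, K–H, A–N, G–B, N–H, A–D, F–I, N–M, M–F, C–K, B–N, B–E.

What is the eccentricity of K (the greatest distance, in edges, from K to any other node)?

Distances from K peak at 5, attained at I.
K – H – N – M – F – I

5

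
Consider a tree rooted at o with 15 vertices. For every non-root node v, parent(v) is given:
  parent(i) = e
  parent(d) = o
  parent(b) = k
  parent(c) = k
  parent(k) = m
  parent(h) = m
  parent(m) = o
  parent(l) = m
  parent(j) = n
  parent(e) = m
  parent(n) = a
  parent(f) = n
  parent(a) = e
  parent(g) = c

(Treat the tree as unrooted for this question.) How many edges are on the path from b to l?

3

Walking from b: b–k–m–l. Length 3.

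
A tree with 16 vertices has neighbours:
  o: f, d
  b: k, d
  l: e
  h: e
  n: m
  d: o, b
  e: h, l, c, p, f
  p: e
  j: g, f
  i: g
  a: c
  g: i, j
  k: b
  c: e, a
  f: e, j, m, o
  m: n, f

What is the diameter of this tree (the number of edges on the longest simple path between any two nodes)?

A longest path is a–c–e–f–o–d–b–k, with 7 edges.

7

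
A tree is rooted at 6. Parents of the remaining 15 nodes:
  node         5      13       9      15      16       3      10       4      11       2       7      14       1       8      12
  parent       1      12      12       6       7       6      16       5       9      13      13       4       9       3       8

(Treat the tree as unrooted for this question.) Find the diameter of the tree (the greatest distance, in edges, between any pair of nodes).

9

A longest path is 15-6-3-8-12-9-1-5-4-14, with 9 edges.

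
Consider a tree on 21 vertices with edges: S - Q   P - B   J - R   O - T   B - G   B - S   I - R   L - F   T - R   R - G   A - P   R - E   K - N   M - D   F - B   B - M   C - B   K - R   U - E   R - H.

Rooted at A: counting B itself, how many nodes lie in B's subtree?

Descendants of B (including itself): B, S, G, M, F, C, Q, R, D, L, J, T, K, H, I, E, O, N, U. That's 19.

19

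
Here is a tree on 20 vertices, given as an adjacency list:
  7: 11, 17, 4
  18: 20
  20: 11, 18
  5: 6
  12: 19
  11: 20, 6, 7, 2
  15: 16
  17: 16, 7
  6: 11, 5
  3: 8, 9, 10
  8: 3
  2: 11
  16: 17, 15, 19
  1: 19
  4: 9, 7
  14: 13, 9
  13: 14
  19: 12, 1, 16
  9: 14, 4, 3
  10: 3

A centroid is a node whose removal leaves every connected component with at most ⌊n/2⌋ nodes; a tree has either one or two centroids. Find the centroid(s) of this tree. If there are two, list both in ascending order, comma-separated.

7

Removing 7 splits the tree into components of sizes 7, 6, 6; the largest is 7 ≤ ⌊20/2⌋ = 10.
Every other node leaves some component of size > 10, so the centroid is unique.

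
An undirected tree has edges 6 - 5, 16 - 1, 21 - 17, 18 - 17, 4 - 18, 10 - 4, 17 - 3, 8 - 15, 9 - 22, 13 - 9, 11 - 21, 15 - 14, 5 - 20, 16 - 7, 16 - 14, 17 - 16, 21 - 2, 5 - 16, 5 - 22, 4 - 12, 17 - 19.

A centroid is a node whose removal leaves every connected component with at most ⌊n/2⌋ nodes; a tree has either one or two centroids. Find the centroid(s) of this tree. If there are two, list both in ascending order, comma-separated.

16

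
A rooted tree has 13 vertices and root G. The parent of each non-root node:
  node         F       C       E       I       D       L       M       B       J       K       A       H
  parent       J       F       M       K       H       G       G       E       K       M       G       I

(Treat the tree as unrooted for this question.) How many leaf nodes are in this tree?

Exactly 5 nodes have a single neighbour: A, B, C, D, L.

5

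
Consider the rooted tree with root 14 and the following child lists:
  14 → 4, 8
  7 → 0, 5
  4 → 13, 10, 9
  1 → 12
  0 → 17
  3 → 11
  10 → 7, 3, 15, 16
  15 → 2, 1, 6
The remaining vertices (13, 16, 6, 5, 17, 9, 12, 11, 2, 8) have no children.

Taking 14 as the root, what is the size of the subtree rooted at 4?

The subtree rooted at 4 contains: 4, 10, 9, 13, 7, 15, 3, 16, 0, 5, 6, 2, 1, 11, 17, 12 — 16 nodes.

16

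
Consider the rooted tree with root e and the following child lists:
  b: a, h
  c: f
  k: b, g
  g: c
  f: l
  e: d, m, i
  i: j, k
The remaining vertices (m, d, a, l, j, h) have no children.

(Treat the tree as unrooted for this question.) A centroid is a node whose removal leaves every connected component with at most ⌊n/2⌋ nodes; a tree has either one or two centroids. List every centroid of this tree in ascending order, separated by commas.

Removing k splits the tree into components of sizes 5, 4, 3; the largest is 5 ≤ ⌊13/2⌋ = 6.
Every other node leaves some component of size > 6, so the centroid is unique.

k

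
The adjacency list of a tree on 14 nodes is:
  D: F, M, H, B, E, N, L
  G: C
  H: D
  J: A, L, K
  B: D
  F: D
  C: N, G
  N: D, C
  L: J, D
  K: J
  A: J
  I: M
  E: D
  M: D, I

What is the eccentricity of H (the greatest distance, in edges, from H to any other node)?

4

A farthest node from H is A (G, K also at distance 4).
The path H – D – L – J – A has 4 edges.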